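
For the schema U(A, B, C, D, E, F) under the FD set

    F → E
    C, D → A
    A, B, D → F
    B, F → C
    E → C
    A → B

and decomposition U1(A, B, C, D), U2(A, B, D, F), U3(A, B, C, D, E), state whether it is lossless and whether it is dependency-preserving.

Lossless test (chase): Rows 1 and 2 agree on A, B, D; apply A, B, D→F and equate their F entries. Rows 1 and 3 agree on A, B, D; apply A, B, D→F and equate their F entries. Rows 1 and 2 agree on B, F; apply B, F→C and equate their C entries. Rows 1 and 2 agree on F; apply F→E and equate their E entries. Rows 1 and 3 agree on F; apply F→E and equate their E entries. Row 1 is now all distinguished symbols — the join is lossless.
Dependency preservation: the restricted closure of {F} across the fragments never reaches {E}, so F → E cannot be enforced without a join — not preserved.

lossless but not dependency-preserving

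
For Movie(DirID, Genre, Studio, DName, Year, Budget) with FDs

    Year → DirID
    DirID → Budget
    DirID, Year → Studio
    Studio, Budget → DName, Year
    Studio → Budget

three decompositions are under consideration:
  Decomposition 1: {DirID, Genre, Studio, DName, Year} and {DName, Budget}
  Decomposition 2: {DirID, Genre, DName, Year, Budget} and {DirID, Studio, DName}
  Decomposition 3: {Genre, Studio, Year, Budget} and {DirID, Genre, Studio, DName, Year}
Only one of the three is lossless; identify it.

Decomposition 1: common = {DName}, closure = {DName} → lossy.
Decomposition 2: common = {DirID, DName}, closure = {DirID, DName, Budget} → lossy.
Decomposition 3: common = {Genre, Studio, Year}, closure = {DirID, Genre, Studio, DName, Year, Budget} → lossless.

Decomposition 3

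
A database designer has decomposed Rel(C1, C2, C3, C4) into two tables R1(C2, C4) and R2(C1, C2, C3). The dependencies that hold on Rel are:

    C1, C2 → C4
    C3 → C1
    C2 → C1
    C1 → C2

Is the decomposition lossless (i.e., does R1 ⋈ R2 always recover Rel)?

Yes

Common attributes: R1 ∩ R2 = {C2}.
Closure of {C2}: C2 → C1 applies, adding C1; C1, C2 → C4 applies, adding C4. So (C2)⁺ = {C1, C2, C4}.
This closure contains every attribute of R1, so R1 ∩ R2 → R1. The join is lossless.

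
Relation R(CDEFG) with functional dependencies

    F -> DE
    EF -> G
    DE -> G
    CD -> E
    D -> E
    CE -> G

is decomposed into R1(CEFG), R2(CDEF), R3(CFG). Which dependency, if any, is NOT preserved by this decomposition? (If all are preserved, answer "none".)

DE -> G

Check DE → G: no single fragment contains all of {DEG}, and the restricted closure of {DE} across the fragments never reaches {G}.
F → DE is preserved.
EF → G is preserved.
CD → E is preserved.
D → E is preserved.
CE → G is preserved.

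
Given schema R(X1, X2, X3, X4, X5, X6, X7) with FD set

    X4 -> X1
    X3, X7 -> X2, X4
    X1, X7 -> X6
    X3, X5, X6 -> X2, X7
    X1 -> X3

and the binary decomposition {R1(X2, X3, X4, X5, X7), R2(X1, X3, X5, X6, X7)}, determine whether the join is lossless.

Yes

Common attributes: R1 ∩ R2 = {X3, X5, X7}.
Closure of {X3, X5, X7}: X3, X7 → X2, X4 applies, adding X2, X4; X4 → X1 applies, adding X1; X1, X7 → X6 applies, adding X6. So (X3, X5, X7)⁺ = {X1, X2, X3, X4, X5, X6, X7}.
This closure contains every attribute of R1, so R1 ∩ R2 → R1. The join is lossless.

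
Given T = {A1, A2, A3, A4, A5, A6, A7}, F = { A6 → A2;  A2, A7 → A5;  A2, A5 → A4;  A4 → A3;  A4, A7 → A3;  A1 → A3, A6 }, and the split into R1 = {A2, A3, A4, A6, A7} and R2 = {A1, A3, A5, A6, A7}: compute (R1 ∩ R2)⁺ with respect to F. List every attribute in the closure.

A2, A3, A4, A5, A6, A7

R1 ∩ R2 = {A3, A6, A7}.
A6 → A2 applies, adding A2
A2, A7 → A5 applies, adding A5
A2, A5 → A4 applies, adding A4
Closure: {A2, A3, A4, A5, A6, A7}.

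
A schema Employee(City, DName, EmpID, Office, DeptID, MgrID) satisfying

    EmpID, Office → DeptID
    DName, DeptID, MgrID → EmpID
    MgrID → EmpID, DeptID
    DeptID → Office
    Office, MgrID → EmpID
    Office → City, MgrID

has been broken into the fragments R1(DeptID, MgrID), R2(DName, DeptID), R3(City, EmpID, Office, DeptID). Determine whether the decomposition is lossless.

Chase test. Columns are City, DName, EmpID, Office, DeptID, MgrID; row i has aⱼ where attribute j ∈ Ri, else bᵢⱼ.
Initial tableau (one row per fragment):
  row 1: b11 b12 b13 b14 a5 a6
  row 2: b21 a2 b23 b24 a5 b26
  row 3: a1 b32 a3 a4 a5 b36
Rows 1 and 2 agree on DeptID; apply DeptID→Office and equate their Office entries.
Rows 1 and 3 agree on DeptID; apply DeptID→Office and equate their Office entries.
Rows 1 and 2 agree on Office; apply Office→City, MgrID and equate their City, MgrID entries.
Rows 1 and 3 agree on Office; apply Office→City, MgrID and equate their City, MgrID entries.
Rows 1 and 2 agree on MgrID; apply MgrID→EmpID, DeptID and equate their EmpID, DeptID entries.
Rows 1 and 3 agree on MgrID; apply MgrID→EmpID, DeptID and equate their EmpID, DeptID entries.
Row 2 is now all distinguished symbols — the join is lossless.

Yes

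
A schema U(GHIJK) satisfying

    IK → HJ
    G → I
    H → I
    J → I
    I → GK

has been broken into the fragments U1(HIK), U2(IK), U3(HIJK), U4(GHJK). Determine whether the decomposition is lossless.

Yes

Chase test. Columns are GHIJK; row i has aⱼ where attribute j ∈ Ui, else bᵢⱼ.
Initial tableau (one row per fragment):
  row 1: b11 a2 a3 b14 a5
  row 2: b21 b22 a3 b24 a5
  row 3: b31 a2 a3 a4 a5
  row 4: a1 a2 b43 a4 a5
Rows 1 and 2 agree on IK; apply IK→HJ and equate their HJ entries.
Rows 1 and 3 agree on IK; apply IK→HJ and equate their HJ entries.
Rows 1 and 4 agree on H; apply H→I and equate their I entries.
Rows 1 and 2 agree on I; apply I→GK and equate their GK entries.
Rows 1 and 3 agree on I; apply I→GK and equate their GK entries.
Rows 1 and 4 agree on I; apply I→GK and equate their GK entries.
Row 1 is now all distinguished symbols — the join is lossless.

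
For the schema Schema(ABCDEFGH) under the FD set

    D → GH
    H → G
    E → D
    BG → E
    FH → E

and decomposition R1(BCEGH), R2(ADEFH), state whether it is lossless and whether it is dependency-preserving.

lossy but dependency-preserving

Lossless test: (EH)⁺ = {DEGH}, which is a superkey of neither fragment — lossy.
Dependency preservation: D → GH is not contained in any single fragment, but the restricted closure of its left-hand side across the fragments still reaches the right-hand side; the remaining FDs each lie inside some fragment. All dependencies are preserved.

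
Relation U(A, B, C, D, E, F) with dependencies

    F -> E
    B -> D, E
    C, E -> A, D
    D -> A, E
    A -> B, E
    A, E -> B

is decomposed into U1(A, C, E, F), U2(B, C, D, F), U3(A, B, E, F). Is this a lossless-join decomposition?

Yes

Chase test. Columns are A, B, C, D, E, F; row i has aⱼ where attribute j ∈ Ui, else bᵢⱼ.
Initial tableau (one row per fragment):
  row 1: a1 b12 a3 b14 a5 a6
  row 2: b21 a2 a3 a4 b25 a6
  row 3: a1 a2 b33 b34 a5 a6
Rows 1 and 2 agree on F; apply F→E and equate their E entries.
Rows 2 and 3 agree on B; apply B→D, E and equate their D, E entries.
Rows 1 and 2 agree on C, E; apply C, E→A, D and equate their A, D entries.
Rows 1 and 2 agree on A; apply A→B, E and equate their B, E entries.
Row 1 is now all distinguished symbols — the join is lossless.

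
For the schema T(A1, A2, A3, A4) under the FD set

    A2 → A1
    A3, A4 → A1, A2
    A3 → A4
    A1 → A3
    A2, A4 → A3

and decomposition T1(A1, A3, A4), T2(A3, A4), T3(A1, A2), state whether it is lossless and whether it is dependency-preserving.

Lossless test (chase): Rows 1 and 2 agree on A3, A4; apply A3, A4→A1, A2 and equate their A1, A2 entries. Rows 1 and 3 agree on A1; apply A1→A3 and equate their A3 entries. Rows 1 and 3 agree on A3; apply A3→A4 and equate their A4 entries. Rows 1 and 3 agree on A3, A4; apply A3, A4→A1, A2 and equate their A1, A2 entries. Row 1 is now all distinguished symbols — the join is lossless.
Dependency preservation: A3, A4 → A1, A2; A2, A4 → A3 are not contained in any single fragment, but the restricted closure of each left-hand side across the fragments still reaches the right-hand side; the remaining FDs each lie inside some fragment. All dependencies are preserved.

lossless and dependency-preserving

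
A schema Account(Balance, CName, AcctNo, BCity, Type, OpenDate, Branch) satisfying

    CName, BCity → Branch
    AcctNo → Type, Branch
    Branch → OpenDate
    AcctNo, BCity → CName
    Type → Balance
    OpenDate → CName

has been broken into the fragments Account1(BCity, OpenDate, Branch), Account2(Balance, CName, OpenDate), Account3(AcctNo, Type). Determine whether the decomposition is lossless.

No

Chase test. Columns are Balance, CName, AcctNo, BCity, Type, OpenDate, Branch; row i has aⱼ where attribute j ∈ Accounti, else bᵢⱼ.
Initial tableau (one row per fragment):
  row 1: b11 b12 b13 a4 b15 a6 a7
  row 2: a1 a2 b23 b24 b25 a6 b27
  row 3: b31 b32 a3 b34 a5 b36 b37
Rows 1 and 2 agree on OpenDate; apply OpenDate→CName and equate their CName entries.
No row becomes fully distinguished — the join is lossy.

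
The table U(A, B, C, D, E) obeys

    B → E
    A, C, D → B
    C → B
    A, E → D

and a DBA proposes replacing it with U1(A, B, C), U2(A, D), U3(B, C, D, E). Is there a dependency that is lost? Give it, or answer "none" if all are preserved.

Check A, E → D: no single fragment contains all of {A, D, E}, and the restricted closure of {A, E} across the fragments never reaches {D}.
B → E is preserved.
A, C, D → B is preserved.
C → B is preserved.

A, E → D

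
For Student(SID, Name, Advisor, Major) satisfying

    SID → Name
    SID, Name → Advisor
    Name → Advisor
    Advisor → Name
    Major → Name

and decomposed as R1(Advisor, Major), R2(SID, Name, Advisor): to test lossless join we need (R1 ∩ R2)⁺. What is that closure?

Name, Advisor

R1 ∩ R2 = {Advisor}.
Advisor → Name applies, adding Name
Closure: {Name, Advisor}.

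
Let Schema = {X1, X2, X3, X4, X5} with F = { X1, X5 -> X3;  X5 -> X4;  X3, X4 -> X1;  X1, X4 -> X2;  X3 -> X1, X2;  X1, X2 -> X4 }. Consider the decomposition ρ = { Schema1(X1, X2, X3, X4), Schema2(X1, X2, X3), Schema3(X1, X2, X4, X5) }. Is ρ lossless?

No

Chase test. Columns are X1, X2, X3, X4, X5; row i has aⱼ where attribute j ∈ Schemai, else bᵢⱼ.
Initial tableau (one row per fragment):
  row 1: a1 a2 a3 a4 b15
  row 2: a1 a2 a3 b24 b25
  row 3: a1 a2 b33 a4 a5
Rows 1 and 2 agree on X1, X2; apply X1, X2→X4 and equate their X4 entries.
No row becomes fully distinguished — the join is lossy.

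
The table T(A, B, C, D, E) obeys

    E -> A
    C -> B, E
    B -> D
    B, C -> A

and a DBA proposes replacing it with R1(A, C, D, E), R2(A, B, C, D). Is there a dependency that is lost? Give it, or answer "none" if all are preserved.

none

E → A lies within R1.
C → B, E: restricted closure across fragments reaches B, E.
B → D lies within R2.
B, C → A lies within R2.
Every dependency is enforceable on the fragments, so the decomposition is dependency-preserving.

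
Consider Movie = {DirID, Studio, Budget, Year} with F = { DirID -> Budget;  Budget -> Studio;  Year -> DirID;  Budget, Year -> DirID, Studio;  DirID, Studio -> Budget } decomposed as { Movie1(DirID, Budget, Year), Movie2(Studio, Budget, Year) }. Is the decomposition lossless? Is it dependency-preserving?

Lossless test: (Budget, Year)⁺ = {DirID, Studio, Budget, Year}, which contains all of one fragment — lossless.
Dependency preservation: Budget, Year → DirID, Studio; DirID, Studio → Budget are not contained in any single fragment, but the restricted closure of each left-hand side across the fragments still reaches the right-hand side; the remaining FDs each lie inside some fragment. All dependencies are preserved.

lossless and dependency-preserving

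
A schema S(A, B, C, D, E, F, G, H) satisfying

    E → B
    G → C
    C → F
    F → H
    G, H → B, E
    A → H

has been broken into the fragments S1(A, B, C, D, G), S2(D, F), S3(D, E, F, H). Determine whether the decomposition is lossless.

No

Chase test. Columns are A, B, C, D, E, F, G, H; row i has aⱼ where attribute j ∈ Si, else bᵢⱼ.
Initial tableau (one row per fragment):
  row 1: a1 a2 a3 a4 b15 b16 a7 b18
  row 2: b21 b22 b23 a4 b25 a6 b27 b28
  row 3: b31 b32 b33 a4 a5 a6 b37 a8
Rows 2 and 3 agree on F; apply F→H and equate their H entries.
No row becomes fully distinguished — the join is lossy.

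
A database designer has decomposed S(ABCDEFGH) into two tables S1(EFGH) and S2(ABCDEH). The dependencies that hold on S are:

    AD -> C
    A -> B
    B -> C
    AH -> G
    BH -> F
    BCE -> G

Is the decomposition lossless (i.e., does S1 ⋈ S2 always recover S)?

No

Common attributes: S1 ∩ S2 = {EH}.
No dependency enlarges {EH}, so (EH)⁺ = {EH}.
The closure contains neither all of S1 = {EFGH} nor all of S2 = {ABCDEH}, so the common attributes are not a superkey of either fragment. The join is lossy.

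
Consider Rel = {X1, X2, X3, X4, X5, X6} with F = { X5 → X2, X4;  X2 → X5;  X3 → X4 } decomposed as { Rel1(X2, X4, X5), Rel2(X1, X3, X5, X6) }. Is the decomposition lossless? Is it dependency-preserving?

Lossless test: (X5)⁺ = {X2, X4, X5}, which contains all of one fragment — lossless.
Dependency preservation: the restricted closure of {X3} across the fragments never reaches {X4}, so X3 → X4 cannot be enforced without a join — not preserved.

lossless but not dependency-preserving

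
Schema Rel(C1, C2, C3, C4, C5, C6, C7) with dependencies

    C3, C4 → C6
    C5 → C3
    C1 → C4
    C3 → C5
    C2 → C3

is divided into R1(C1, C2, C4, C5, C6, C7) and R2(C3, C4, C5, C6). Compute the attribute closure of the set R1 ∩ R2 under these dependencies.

C3, C4, C5, C6

R1 ∩ R2 = {C4, C5, C6}.
C5 → C3 applies, adding C3
Closure: {C3, C4, C5, C6}.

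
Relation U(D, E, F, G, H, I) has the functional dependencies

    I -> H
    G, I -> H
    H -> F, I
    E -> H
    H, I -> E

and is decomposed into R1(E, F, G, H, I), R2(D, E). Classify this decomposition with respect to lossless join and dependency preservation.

Lossless test: (E)⁺ = {E, F, H, I}, which is a superkey of neither fragment — lossy.
Dependency preservation: every FD's attributes lie within a single fragment, so each can be enforced locally — preserved.

lossy but dependency-preserving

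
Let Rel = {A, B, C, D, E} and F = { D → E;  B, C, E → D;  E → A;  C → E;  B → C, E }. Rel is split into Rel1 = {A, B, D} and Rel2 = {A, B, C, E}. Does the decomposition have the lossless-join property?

Yes

Common attributes: Rel1 ∩ Rel2 = {A, B}.
Closure of {A, B}: B → C, E applies, adding C, E; B, C, E → D applies, adding D. So (A, B)⁺ = {A, B, C, D, E}.
This closure contains every attribute of Rel1, so Rel1 ∩ Rel2 → Rel1. The join is lossless.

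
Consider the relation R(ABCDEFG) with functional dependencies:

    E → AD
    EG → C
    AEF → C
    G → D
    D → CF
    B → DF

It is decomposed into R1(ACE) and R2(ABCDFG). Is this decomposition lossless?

No

Common attributes: R1 ∩ R2 = {AC}.
No dependency enlarges {AC}, so (AC)⁺ = {AC}.
The closure contains neither all of R1 = {ACE} nor all of R2 = {ABCDFG}, so the common attributes are not a superkey of either fragment. The join is lossy.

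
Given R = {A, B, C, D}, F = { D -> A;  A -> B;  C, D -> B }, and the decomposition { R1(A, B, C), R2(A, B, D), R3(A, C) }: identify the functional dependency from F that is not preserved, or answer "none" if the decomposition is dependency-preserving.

D → A lies within R2.
A → B lies within R1.
C, D → B: restricted closure across fragments reaches B.
Every dependency is enforceable on the fragments, so the decomposition is dependency-preserving.

none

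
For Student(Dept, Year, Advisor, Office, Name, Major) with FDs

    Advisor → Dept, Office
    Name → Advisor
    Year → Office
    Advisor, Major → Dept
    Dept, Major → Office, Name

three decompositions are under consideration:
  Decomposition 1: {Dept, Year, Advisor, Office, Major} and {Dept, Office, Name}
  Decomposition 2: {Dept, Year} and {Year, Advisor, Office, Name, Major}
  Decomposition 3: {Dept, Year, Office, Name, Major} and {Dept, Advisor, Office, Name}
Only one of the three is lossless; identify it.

Decomposition 1: common = {Dept, Office}, closure = {Dept, Office} → lossy.
Decomposition 2: common = {Year}, closure = {Year, Office} → lossy.
Decomposition 3: common = {Dept, Office, Name}, closure = {Dept, Advisor, Office, Name} → lossless.

Decomposition 3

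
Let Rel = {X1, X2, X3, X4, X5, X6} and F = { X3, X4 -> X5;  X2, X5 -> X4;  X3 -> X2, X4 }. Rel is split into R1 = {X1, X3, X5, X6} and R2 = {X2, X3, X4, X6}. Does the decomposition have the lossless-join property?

Yes

Common attributes: R1 ∩ R2 = {X3, X6}.
Closure of {X3, X6}: X3 → X2, X4 applies, adding X2, X4; X3, X4 → X5 applies, adding X5. So (X3, X6)⁺ = {X2, X3, X4, X5, X6}.
This closure contains every attribute of R2, so R1 ∩ R2 → R2. The join is lossless.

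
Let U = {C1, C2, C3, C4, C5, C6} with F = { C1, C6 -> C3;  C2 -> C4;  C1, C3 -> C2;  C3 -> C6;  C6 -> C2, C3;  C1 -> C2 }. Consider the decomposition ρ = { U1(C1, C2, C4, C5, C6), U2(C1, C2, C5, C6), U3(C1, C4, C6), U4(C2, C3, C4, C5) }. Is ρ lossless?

No

Chase test. Columns are C1, C2, C3, C4, C5, C6; row i has aⱼ where attribute j ∈ Ui, else bᵢⱼ.
Initial tableau (one row per fragment):
  row 1: a1 a2 b13 a4 a5 a6
  row 2: a1 a2 b23 b24 a5 a6
  row 3: a1 b32 b33 a4 b35 a6
  row 4: b41 a2 a3 a4 a5 b46
Rows 1 and 2 agree on C1, C6; apply C1, C6→C3 and equate their C3 entries.
Rows 1 and 3 agree on C1, C6; apply C1, C6→C3 and equate their C3 entries.
Rows 1 and 2 agree on C2; apply C2→C4 and equate their C4 entries.
Rows 1 and 3 agree on C1, C3; apply C1, C3→C2 and equate their C2 entries.
No row becomes fully distinguished — the join is lossy.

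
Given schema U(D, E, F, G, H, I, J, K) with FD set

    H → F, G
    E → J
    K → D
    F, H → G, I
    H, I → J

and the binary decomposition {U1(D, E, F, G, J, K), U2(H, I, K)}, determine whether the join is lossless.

Common attributes: U1 ∩ U2 = {K}.
Closure of {K}: K → D applies, adding D. So (K)⁺ = {D, K}.
The closure contains neither all of U1 = {D, E, F, G, J, K} nor all of U2 = {H, I, K}, so the common attributes are not a superkey of either fragment. The join is lossy.

No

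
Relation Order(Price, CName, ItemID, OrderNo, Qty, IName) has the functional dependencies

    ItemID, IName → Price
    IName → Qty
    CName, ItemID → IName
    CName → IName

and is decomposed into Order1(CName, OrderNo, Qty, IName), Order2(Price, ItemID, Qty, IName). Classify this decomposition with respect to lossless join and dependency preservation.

Lossless test: (Qty, IName)⁺ = {Qty, IName}, which is a superkey of neither fragment — lossy.
Dependency preservation: CName, ItemID → IName is not contained in any single fragment, but the restricted closure of its left-hand side across the fragments still reaches the right-hand side; the remaining FDs each lie inside some fragment. All dependencies are preserved.

lossy but dependency-preserving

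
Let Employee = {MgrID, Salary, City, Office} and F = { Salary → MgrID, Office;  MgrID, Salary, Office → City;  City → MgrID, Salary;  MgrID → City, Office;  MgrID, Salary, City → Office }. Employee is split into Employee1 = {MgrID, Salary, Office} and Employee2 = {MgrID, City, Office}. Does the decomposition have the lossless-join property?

Common attributes: Employee1 ∩ Employee2 = {MgrID, Office}.
Closure of {MgrID, Office}: MgrID → City, Office applies, adding City; City → MgrID, Salary applies, adding Salary. So (MgrID, Office)⁺ = {MgrID, Salary, City, Office}.
This closure contains every attribute of Employee1, so Employee1 ∩ Employee2 → Employee1. The join is lossless.

Yes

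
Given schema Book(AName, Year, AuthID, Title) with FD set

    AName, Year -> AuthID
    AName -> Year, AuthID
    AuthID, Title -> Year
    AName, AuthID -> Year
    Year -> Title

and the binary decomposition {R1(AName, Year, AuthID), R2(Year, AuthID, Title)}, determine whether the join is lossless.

Yes

Common attributes: R1 ∩ R2 = {Year, AuthID}.
Closure of {Year, AuthID}: Year → Title applies, adding Title. So (Year, AuthID)⁺ = {Year, AuthID, Title}.
This closure contains every attribute of R2, so R1 ∩ R2 → R2. The join is lossless.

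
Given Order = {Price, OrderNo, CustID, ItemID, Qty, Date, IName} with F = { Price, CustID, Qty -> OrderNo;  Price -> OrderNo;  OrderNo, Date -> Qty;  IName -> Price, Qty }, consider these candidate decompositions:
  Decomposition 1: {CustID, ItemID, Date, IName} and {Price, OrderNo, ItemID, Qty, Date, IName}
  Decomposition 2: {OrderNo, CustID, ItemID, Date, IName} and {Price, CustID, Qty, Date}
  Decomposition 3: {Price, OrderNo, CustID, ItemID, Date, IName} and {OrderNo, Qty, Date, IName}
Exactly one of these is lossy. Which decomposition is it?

Decomposition 1: common = {ItemID, Date, IName}, closure = {Price, OrderNo, ItemID, Qty, Date, IName} → lossless.
Decomposition 2: common = {CustID, Date}, closure = {CustID, Date} → lossy.
Decomposition 3: common = {OrderNo, Date, IName}, closure = {Price, OrderNo, Qty, Date, IName} → lossless.

Decomposition 2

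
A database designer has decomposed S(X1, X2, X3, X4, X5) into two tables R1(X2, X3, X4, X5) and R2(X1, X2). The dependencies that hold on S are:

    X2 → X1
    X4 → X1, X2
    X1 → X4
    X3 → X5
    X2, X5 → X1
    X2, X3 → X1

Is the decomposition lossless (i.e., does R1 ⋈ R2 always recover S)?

Common attributes: R1 ∩ R2 = {X2}.
Closure of {X2}: X2 → X1 applies, adding X1; X1 → X4 applies, adding X4. So (X2)⁺ = {X1, X2, X4}.
This closure contains every attribute of R2, so R1 ∩ R2 → R2. The join is lossless.

Yes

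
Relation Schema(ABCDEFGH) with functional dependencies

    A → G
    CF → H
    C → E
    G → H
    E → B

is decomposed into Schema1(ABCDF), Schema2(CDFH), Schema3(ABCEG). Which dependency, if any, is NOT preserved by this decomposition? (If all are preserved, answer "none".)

G → H

Check G → H: no single fragment contains all of {GH}, and the restricted closure of {G} across the fragments never reaches {H}.
A → G is preserved.
CF → H is preserved.
C → E is preserved.
E → B is preserved.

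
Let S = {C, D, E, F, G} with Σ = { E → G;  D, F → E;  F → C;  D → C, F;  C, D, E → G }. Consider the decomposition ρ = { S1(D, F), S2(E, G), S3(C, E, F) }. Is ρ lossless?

No

Chase test. Columns are C, D, E, F, G; row i has aⱼ where attribute j ∈ Si, else bᵢⱼ.
Initial tableau (one row per fragment):
  row 1: b11 a2 b13 a4 b15
  row 2: b21 b22 a3 b24 a5
  row 3: a1 b32 a3 a4 b35
Rows 2 and 3 agree on E; apply E→G and equate their G entries.
Rows 1 and 3 agree on F; apply F→C and equate their C entries.
No row becomes fully distinguished — the join is lossy.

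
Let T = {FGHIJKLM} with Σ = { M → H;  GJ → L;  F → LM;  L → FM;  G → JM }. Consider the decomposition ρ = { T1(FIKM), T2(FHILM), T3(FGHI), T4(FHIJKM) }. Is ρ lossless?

No

Chase test. Columns are FGHIJKLM; row i has aⱼ where attribute j ∈ Ti, else bᵢⱼ.
Initial tableau (one row per fragment):
  row 1: a1 b12 b13 a4 b15 a6 b17 a8
  row 2: a1 b22 a3 a4 b25 b26 a7 a8
  row 3: a1 a2 a3 a4 b35 b36 b37 b38
  row 4: a1 b42 a3 a4 a5 a6 b47 a8
Rows 1 and 2 agree on M; apply M→H and equate their H entries.
Rows 1 and 2 agree on F; apply F→LM and equate their LM entries.
Rows 1 and 3 agree on F; apply F→LM and equate their LM entries.
Rows 1 and 4 agree on F; apply F→LM and equate their LM entries.
No row becomes fully distinguished — the join is lossy.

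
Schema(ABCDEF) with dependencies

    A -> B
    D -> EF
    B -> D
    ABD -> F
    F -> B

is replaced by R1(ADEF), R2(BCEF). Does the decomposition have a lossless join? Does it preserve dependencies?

lossy but dependency-preserving

Lossless test: (EF)⁺ = {BDEF}, which is a superkey of neither fragment — lossy.
Dependency preservation: A → B; B → D; ABD → F are not contained in any single fragment, but the restricted closure of each left-hand side across the fragments still reaches the right-hand side; the remaining FDs each lie inside some fragment. All dependencies are preserved.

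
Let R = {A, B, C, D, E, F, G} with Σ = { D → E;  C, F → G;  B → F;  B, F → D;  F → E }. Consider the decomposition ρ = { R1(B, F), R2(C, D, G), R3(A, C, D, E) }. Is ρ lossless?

Chase test. Columns are A, B, C, D, E, F, G; row i has aⱼ where attribute j ∈ Ri, else bᵢⱼ.
Initial tableau (one row per fragment):
  row 1: b11 a2 b13 b14 b15 a6 b17
  row 2: b21 b22 a3 a4 b25 b26 a7
  row 3: a1 b32 a3 a4 a5 b36 b37
Rows 2 and 3 agree on D; apply D→E and equate their E entries.
No row becomes fully distinguished — the join is lossy.

No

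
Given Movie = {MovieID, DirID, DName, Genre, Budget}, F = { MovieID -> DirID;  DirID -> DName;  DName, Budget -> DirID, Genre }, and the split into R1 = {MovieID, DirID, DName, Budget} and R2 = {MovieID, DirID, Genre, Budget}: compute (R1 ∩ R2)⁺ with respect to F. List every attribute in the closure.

MovieID, DirID, DName, Genre, Budget

R1 ∩ R2 = {MovieID, DirID, Budget}.
DirID → DName applies, adding DName
DName, Budget → DirID, Genre applies, adding Genre
Closure: {MovieID, DirID, DName, Genre, Budget}.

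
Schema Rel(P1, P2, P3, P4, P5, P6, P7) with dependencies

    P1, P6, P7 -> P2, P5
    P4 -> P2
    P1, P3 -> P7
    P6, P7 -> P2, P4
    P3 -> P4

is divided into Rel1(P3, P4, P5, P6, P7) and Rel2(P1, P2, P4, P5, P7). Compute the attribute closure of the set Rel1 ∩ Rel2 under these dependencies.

P2, P4, P5, P7

Rel1 ∩ Rel2 = {P4, P5, P7}.
P4 → P2 applies, adding P2
Closure: {P2, P4, P5, P7}.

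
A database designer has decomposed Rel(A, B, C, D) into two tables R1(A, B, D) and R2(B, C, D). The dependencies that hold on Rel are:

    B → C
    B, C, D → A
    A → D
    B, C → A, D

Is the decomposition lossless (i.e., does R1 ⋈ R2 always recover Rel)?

Yes

Common attributes: R1 ∩ R2 = {B, D}.
Closure of {B, D}: B → C applies, adding C; B, C, D → A applies, adding A. So (B, D)⁺ = {A, B, C, D}.
This closure contains every attribute of R1, so R1 ∩ R2 → R1. The join is lossless.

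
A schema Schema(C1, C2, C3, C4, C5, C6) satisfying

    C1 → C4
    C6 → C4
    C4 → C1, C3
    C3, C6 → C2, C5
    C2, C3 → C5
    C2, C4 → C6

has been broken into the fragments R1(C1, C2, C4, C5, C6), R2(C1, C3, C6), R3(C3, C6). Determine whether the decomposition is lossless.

Chase test. Columns are C1, C2, C3, C4, C5, C6; row i has aⱼ where attribute j ∈ Ri, else bᵢⱼ.
Initial tableau (one row per fragment):
  row 1: a1 a2 b13 a4 a5 a6
  row 2: a1 b22 a3 b24 b25 a6
  row 3: b31 b32 a3 b34 b35 a6
Rows 1 and 2 agree on C1; apply C1→C4 and equate their C4 entries.
Rows 1 and 3 agree on C6; apply C6→C4 and equate their C4 entries.
Rows 1 and 2 agree on C4; apply C4→C1, C3 and equate their C1, C3 entries.
Rows 1 and 3 agree on C4; apply C4→C1, C3 and equate their C1, C3 entries.
Rows 1 and 2 agree on C3, C6; apply C3, C6→C2, C5 and equate their C2, C5 entries.
Rows 1 and 3 agree on C3, C6; apply C3, C6→C2, C5 and equate their C2, C5 entries.
Row 1 is now all distinguished symbols — the join is lossless.

Yes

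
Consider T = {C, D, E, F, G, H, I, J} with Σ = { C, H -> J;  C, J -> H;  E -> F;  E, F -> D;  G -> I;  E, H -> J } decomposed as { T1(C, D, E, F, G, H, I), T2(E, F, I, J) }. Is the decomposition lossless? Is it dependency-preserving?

Lossless test: (E, F, I)⁺ = {D, E, F, I}, which is a superkey of neither fragment — lossy.
Dependency preservation: the restricted closure of {C, H} across the fragments never reaches {J}, so C, H → J cannot be enforced without a join — not preserved.

lossy and not dependency-preserving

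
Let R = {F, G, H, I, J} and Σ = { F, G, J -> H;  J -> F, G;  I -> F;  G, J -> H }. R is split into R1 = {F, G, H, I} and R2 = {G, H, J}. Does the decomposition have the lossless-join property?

No

Common attributes: R1 ∩ R2 = {G, H}.
No dependency enlarges {G, H}, so (G, H)⁺ = {G, H}.
The closure contains neither all of R1 = {F, G, H, I} nor all of R2 = {G, H, J}, so the common attributes are not a superkey of either fragment. The join is lossy.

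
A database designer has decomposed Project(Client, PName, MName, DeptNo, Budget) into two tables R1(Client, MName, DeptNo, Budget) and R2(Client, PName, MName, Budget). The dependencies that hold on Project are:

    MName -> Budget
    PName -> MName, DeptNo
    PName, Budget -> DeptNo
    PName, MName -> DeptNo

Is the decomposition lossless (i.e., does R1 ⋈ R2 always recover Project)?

Common attributes: R1 ∩ R2 = {Client, MName, Budget}.
No dependency enlarges {Client, MName, Budget}, so (Client, MName, Budget)⁺ = {Client, MName, Budget}.
The closure contains neither all of R1 = {Client, MName, DeptNo, Budget} nor all of R2 = {Client, PName, MName, Budget}, so the common attributes are not a superkey of either fragment. The join is lossy.

No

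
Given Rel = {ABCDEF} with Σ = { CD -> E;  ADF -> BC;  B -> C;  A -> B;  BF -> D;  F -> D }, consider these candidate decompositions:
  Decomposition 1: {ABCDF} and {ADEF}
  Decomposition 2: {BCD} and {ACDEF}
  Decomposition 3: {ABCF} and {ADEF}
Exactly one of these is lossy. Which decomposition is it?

Decomposition 2

Decomposition 1: common = {ADF}, closure = {ABCDEF} → lossless.
Decomposition 2: common = {CD}, closure = {CDE} → lossy.
Decomposition 3: common = {AF}, closure = {ABCDEF} → lossless.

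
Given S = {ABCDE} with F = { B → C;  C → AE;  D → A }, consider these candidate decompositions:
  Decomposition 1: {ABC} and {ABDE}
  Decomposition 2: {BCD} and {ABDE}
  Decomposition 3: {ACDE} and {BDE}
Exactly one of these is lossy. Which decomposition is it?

Decomposition 1: common = {AB}, closure = {ABCE} → lossless.
Decomposition 2: common = {BD}, closure = {ABCDE} → lossless.
Decomposition 3: common = {DE}, closure = {ADE} → lossy.

Decomposition 3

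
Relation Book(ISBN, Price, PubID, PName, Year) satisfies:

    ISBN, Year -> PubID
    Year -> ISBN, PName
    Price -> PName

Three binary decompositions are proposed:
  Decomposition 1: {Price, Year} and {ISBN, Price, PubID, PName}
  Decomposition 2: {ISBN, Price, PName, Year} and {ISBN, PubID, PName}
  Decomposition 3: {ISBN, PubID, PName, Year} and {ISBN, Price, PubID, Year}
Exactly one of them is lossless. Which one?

Decomposition 1: common = {Price}, closure = {Price, PName} → lossy.
Decomposition 2: common = {ISBN, PName}, closure = {ISBN, PName} → lossy.
Decomposition 3: common = {ISBN, PubID, Year}, closure = {ISBN, PubID, PName, Year} → lossless.

Decomposition 3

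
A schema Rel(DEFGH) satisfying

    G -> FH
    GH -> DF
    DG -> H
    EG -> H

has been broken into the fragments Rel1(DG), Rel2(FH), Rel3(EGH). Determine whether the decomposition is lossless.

Chase test. Columns are DEFGH; row i has aⱼ where attribute j ∈ Reli, else bᵢⱼ.
Initial tableau (one row per fragment):
  row 1: a1 b12 b13 a4 b15
  row 2: b21 b22 a3 b24 a5
  row 3: b31 a2 b33 a4 a5
Rows 1 and 3 agree on G; apply G→FH and equate their FH entries.
Rows 1 and 3 agree on GH; apply GH→DF and equate their DF entries.
No row becomes fully distinguished — the join is lossy.

No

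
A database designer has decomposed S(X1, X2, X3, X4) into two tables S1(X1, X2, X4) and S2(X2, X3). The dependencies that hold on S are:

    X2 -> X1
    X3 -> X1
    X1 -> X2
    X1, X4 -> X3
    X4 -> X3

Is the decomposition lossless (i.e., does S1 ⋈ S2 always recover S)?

Common attributes: S1 ∩ S2 = {X2}.
Closure of {X2}: X2 → X1 applies, adding X1. So (X2)⁺ = {X1, X2}.
The closure contains neither all of S1 = {X1, X2, X4} nor all of S2 = {X2, X3}, so the common attributes are not a superkey of either fragment. The join is lossy.

No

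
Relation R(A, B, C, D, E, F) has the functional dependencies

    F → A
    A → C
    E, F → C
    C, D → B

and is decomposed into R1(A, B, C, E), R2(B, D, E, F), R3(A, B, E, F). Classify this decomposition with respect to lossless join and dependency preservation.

Lossless test (chase): Rows 2 and 3 agree on F; apply F→A and equate their A entries. Rows 1 and 2 agree on A; apply A→C and equate their C entries. Rows 1 and 3 agree on A; apply A→C and equate their C entries. Row 2 is now all distinguished symbols — the join is lossless.
Dependency preservation: the restricted closure of {C, D} across the fragments never reaches {B}, so C, D → B cannot be enforced without a join — not preserved.

lossless but not dependency-preserving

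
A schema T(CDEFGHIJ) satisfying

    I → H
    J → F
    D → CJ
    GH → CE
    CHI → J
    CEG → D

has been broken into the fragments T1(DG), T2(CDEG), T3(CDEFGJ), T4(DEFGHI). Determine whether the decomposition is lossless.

Chase test. Columns are CDEFGHIJ; row i has aⱼ where attribute j ∈ Ti, else bᵢⱼ.
Initial tableau (one row per fragment):
  row 1: b11 a2 b13 b14 a5 b16 b17 b18
  row 2: a1 a2 a3 b24 a5 b26 b27 b28
  row 3: a1 a2 a3 a4 a5 b36 b37 a8
  row 4: b41 a2 a3 a4 a5 a6 a7 b48
Rows 1 and 2 agree on D; apply D→CJ and equate their CJ entries.
Rows 1 and 3 agree on D; apply D→CJ and equate their CJ entries.
Rows 1 and 4 agree on D; apply D→CJ and equate their CJ entries.
Rows 1 and 2 agree on J; apply J→F and equate their F entries.
Rows 1 and 3 agree on J; apply J→F and equate their F entries.
Row 4 is now all distinguished symbols — the join is lossless.

Yes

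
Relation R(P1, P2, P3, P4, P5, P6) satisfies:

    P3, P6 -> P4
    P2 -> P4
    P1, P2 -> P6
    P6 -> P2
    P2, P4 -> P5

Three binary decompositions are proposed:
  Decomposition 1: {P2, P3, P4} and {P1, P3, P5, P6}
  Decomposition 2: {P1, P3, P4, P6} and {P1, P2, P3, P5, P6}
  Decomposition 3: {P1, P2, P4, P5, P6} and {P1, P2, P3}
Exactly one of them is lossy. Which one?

Decomposition 1: common = {P3}, closure = {P3} → lossy.
Decomposition 2: common = {P1, P3, P6}, closure = {P1, P2, P3, P4, P5, P6} → lossless.
Decomposition 3: common = {P1, P2}, closure = {P1, P2, P4, P5, P6} → lossless.

Decomposition 1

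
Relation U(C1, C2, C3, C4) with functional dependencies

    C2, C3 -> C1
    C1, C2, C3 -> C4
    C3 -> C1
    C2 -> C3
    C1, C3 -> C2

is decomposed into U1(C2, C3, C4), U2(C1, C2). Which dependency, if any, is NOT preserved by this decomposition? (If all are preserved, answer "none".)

C2, C3 → C1: restricted closure across fragments reaches C1.
C1, C2, C3 → C4: restricted closure across fragments reaches C4.
C3 → C1: restricted closure across fragments reaches C1.
C2 → C3 lies within U1.
C1, C3 → C2: restricted closure across fragments reaches C2.
Every dependency is enforceable on the fragments, so the decomposition is dependency-preserving.

none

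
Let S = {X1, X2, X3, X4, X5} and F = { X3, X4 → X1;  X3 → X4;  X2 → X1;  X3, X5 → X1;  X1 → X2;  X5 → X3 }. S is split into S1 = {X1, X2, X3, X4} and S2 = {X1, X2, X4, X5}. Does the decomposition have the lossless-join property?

Common attributes: S1 ∩ S2 = {X1, X2, X4}.
No dependency enlarges {X1, X2, X4}, so (X1, X2, X4)⁺ = {X1, X2, X4}.
The closure contains neither all of S1 = {X1, X2, X3, X4} nor all of S2 = {X1, X2, X4, X5}, so the common attributes are not a superkey of either fragment. The join is lossy.

No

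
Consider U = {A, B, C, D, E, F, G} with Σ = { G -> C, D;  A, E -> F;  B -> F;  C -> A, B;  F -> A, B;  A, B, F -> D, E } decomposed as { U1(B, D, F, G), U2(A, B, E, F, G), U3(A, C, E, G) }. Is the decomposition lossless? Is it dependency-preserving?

Lossless test (chase): Rows 1 and 2 agree on G; apply G→C, D and equate their C, D entries. Rows 1 and 3 agree on G; apply G→C, D and equate their C, D entries. Rows 2 and 3 agree on A, E; apply A, E→F and equate their F entries. Rows 1 and 2 agree on C; apply C→A, B and equate their A, B entries. Rows 1 and 3 agree on C; apply C→A, B and equate their A, B entries. Rows 1 and 2 agree on A, B, F; apply A, B, F→D, E and equate their D, E entries. Row 1 is now all distinguished symbols — the join is lossless.
Dependency preservation: G → C, D; C → A, B; A, B, F → D, E are not contained in any single fragment, but the restricted closure of each left-hand side across the fragments still reaches the right-hand side; the remaining FDs each lie inside some fragment. All dependencies are preserved.

lossless and dependency-preserving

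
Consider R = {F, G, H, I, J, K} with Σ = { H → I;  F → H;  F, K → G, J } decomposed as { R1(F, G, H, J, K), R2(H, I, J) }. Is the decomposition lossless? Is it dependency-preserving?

lossless and dependency-preserving

Lossless test: (H, J)⁺ = {H, I, J}, which contains all of one fragment — lossless.
Dependency preservation: every FD's attributes lie within a single fragment, so each can be enforced locally — preserved.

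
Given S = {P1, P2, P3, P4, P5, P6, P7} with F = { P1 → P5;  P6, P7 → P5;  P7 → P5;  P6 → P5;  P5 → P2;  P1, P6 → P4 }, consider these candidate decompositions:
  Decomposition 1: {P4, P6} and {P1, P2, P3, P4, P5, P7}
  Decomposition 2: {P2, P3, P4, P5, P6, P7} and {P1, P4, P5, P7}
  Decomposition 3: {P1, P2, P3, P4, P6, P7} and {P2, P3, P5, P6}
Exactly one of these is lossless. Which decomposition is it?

Decomposition 1: common = {P4}, closure = {P4} → lossy.
Decomposition 2: common = {P4, P5, P7}, closure = {P2, P4, P5, P7} → lossy.
Decomposition 3: common = {P2, P3, P6}, closure = {P2, P3, P5, P6} → lossless.

Decomposition 3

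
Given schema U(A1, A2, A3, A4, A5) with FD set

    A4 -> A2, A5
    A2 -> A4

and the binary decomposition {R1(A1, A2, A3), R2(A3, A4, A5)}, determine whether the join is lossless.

No

Common attributes: R1 ∩ R2 = {A3}.
No dependency enlarges {A3}, so (A3)⁺ = {A3}.
The closure contains neither all of R1 = {A1, A2, A3} nor all of R2 = {A3, A4, A5}, so the common attributes are not a superkey of either fragment. The join is lossy.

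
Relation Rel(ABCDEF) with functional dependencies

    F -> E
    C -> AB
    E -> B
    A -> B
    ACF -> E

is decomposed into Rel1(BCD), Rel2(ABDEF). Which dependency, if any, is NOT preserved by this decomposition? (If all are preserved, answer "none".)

Check C → AB: no single fragment contains all of {ABC}, and the restricted closure of {C} across the fragments never reaches {AB}.
F → E is preserved.
E → B is preserved.
A → B is preserved.
ACF → E is preserved.

C -> AB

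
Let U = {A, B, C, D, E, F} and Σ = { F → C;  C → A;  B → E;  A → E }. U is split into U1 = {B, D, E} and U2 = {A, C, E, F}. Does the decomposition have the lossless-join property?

Common attributes: U1 ∩ U2 = {E}.
No dependency enlarges {E}, so (E)⁺ = {E}.
The closure contains neither all of U1 = {B, D, E} nor all of U2 = {A, C, E, F}, so the common attributes are not a superkey of either fragment. The join is lossy.

No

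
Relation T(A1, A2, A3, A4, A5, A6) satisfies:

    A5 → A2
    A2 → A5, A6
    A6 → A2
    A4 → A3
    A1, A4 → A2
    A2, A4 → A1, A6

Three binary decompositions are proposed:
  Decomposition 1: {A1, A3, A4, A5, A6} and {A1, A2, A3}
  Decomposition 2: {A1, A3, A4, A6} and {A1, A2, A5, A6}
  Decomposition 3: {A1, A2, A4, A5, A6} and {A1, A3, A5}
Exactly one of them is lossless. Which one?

Decomposition 1: common = {A1, A3}, closure = {A1, A3} → lossy.
Decomposition 2: common = {A1, A6}, closure = {A1, A2, A5, A6} → lossless.
Decomposition 3: common = {A1, A5}, closure = {A1, A2, A5, A6} → lossy.

Decomposition 2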